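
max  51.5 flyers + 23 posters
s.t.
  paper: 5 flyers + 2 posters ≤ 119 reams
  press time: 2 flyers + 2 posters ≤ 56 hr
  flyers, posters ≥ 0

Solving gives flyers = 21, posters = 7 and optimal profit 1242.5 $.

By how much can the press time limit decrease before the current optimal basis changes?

8.4

Binding constraints: paper, press time. The basis is B = [[5,2],[2,2]] with det 6.
Per unit decrease in press time, x* moves by d = (0.3333, -0.8333).
The basis stays optimal until posters reaches 0; allowable decrease = 8.4 hr.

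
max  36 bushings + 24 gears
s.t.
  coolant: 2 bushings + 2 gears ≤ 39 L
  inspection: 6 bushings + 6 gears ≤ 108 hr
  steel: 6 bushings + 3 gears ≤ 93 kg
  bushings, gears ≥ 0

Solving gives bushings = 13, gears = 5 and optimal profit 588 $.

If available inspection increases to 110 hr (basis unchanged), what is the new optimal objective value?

At the optimum: coolant uses 36 of 39 (slack = 3); inspection uses 108 of 108 (binding); steel uses 93 of 93 (binding).
Since coolant is not tight, its dual is 0.
From A_Bᵀ y = c: 6·y_inspection + 6·y_steel = 36; 6·y_inspection + 3·y_steel = 24.
Solving: y_inspection = 2, y_steel = 4.
Δz = y_inspection·Δb = 2 × (2) = 4, so new z* = 588 + 4 = 592.

592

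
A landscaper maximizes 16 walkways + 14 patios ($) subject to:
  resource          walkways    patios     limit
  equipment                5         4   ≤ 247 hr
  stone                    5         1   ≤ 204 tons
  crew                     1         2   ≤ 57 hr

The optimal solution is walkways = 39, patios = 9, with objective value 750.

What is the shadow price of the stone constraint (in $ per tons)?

2

At the optimum: equipment uses 231 of 247 (slack = 16); stone uses 204 of 204 (binding); crew uses 57 of 57 (binding).
By complementary slackness, y = 0 for the non-binding constraint.
From A_Bᵀ y = c: 5·y_stone + 1·y_crew = 16; 1·y_stone + 2·y_crew = 14.
This yields shadow prices y_stone = 2, y_crew = 6.
Shadow price of stone = 2.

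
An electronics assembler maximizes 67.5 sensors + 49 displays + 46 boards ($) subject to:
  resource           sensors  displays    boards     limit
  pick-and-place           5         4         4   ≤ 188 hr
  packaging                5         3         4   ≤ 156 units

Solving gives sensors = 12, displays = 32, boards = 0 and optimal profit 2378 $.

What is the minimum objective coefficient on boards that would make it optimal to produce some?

54

At the optimum: pick-and-place uses 188 of 188 (binding); packaging uses 156 of 156 (binding).
Dual feasibility on the basic columns requires 5·y_pick-and-place + 5·y_packaging = 67.5, 4·y_pick-and-place + 3·y_packaging = 49.
Solving: y_pick-and-place = 8.5, y_packaging = 5.
boards enters the basis when its profit ≥ yᵀa₃ = 8.5·4 + 5·4 = 54.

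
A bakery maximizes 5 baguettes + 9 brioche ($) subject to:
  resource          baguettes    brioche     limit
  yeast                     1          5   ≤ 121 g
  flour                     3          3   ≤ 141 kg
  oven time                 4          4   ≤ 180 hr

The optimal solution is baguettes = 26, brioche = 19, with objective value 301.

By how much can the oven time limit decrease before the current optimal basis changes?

Binding constraints: yeast, oven time. The basis is B = [[1,5],[4,4]] with det -16.
Per unit decrease in oven time, x* moves by d = (-0.3125, 0.0625).
The basis stays optimal until baguettes reaches 0; allowable decrease = 83.2 hr.

83.2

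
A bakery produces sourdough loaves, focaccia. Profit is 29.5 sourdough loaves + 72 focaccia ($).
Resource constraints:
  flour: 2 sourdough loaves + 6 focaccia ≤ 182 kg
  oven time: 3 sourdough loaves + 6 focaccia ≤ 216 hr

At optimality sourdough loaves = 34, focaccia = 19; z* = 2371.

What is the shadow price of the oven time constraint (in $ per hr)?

Both flour and oven time are binding at x*.
Dual feasibility on the basic columns requires 2·y_flour + 3·y_oven time = 29.5, 6·y_flour + 6·y_oven time = 72.
This yields shadow prices y_flour = 6.5, y_oven time = 5.5.
Shadow price of oven time = 5.5.

5.5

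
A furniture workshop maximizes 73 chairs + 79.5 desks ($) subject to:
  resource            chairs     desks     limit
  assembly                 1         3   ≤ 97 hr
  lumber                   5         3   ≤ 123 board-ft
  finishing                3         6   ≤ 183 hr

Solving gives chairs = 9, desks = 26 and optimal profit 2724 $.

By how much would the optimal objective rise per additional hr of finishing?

Binding: lumber and finishing. Non-binding: assembly (10 unused).
Slack constraints have shadow price 0 (complementary slackness).
The binding rows give the dual system: 5·y_lumber + 3·y_finishing = 73 and 3·y_lumber + 6·y_finishing = 79.5.
Solving: y_lumber = 9.5, y_finishing = 8.5.
Shadow price of finishing = 8.5.

8.5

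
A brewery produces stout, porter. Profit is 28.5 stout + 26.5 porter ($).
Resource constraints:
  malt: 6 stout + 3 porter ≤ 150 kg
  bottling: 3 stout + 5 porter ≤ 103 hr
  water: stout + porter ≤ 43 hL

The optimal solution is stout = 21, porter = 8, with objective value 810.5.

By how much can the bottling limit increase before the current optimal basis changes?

Binding constraints: malt, bottling. The basis is B = [[6,3],[3,5]] with det 21.
Per unit increase in bottling, x* moves by d = (-0.1429, 0.2857).
The basis stays optimal until water becomes binding; allowable increase = 98 hr.

98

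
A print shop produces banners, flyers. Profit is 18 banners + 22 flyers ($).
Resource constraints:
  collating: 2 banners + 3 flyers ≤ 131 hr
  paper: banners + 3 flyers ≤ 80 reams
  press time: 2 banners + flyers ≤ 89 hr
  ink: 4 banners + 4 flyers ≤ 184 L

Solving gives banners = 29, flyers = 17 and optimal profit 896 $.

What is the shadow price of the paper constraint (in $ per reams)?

2

At the optimum: collating uses 109 of 131 (slack = 22); paper uses 80 of 80 (binding); press time uses 75 of 89 (slack = 14); ink uses 184 of 184 (binding).
Since collating, press time are not tight, their duals are 0.
Dual feasibility on the basic columns requires 1·y_paper + 4·y_ink = 18, 3·y_paper + 4·y_ink = 22.
→ y_paper = 2 and y_ink = 4.
Shadow price of paper = 2.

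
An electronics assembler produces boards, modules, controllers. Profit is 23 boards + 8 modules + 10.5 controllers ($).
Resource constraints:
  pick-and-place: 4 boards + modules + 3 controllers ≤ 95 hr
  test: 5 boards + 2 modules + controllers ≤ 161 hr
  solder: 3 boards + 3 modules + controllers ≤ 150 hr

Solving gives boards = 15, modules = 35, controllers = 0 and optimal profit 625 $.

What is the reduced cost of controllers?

At the optimum: pick-and-place uses 95 of 95 (binding); test uses 145 of 161 (slack = 16); solder uses 150 of 150 (binding).
By complementary slackness, y = 0 for the non-binding constraint.
Dual feasibility on the basic columns requires 4·y_pick-and-place + 3·y_solder = 23, 1·y_pick-and-place + 3·y_solder = 8.
This yields shadow prices y_pick-and-place = 5, y_solder = 1.
Reduced cost of controllers: c₃ − yᵀa₃ = 10.5 − (5·3 + 1·1) = 10.5 − 16 = -5.5.

-5.5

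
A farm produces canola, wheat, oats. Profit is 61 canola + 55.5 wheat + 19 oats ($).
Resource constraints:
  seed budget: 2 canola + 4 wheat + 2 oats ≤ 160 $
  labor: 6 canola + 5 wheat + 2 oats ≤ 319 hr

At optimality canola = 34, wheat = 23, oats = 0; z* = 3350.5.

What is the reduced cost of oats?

Both seed budget and labor are binding at x*.
Dual feasibility on the basic columns requires 2·y_seed budget + 6·y_labor = 61, 4·y_seed budget + 5·y_labor = 55.5.
This yields shadow prices y_seed budget = 2, y_labor = 9.5.
Reduced cost of oats: c₃ − yᵀa₃ = 19 − (2·2 + 9.5·2) = 19 − 23 = -4.

-4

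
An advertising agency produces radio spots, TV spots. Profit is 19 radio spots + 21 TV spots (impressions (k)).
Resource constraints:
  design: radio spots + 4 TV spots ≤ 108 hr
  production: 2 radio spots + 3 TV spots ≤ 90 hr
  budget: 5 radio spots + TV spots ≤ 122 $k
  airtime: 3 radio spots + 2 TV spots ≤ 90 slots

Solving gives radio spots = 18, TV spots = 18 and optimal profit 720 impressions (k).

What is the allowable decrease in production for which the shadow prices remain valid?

10

Binding constraints: production, airtime. The basis is B = [[2,3],[3,2]] with det -5.
Per unit decrease in production, x* moves by d = (0.4, -0.6).
The basis stays optimal until budget becomes binding; allowable decrease = 10 hr.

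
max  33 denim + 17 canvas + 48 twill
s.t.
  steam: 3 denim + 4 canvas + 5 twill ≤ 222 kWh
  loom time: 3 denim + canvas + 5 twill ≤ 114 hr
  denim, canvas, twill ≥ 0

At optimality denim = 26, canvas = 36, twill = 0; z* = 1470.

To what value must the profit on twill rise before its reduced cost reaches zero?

At the optimum: steam uses 222 of 222 (binding); loom time uses 114 of 114 (binding).
Dual feasibility on the basic columns requires 3·y_steam + 3·y_loom time = 33, 4·y_steam + 1·y_loom time = 17.
This yields shadow prices y_steam = 2, y_loom time = 9.
twill enters the basis when its profit ≥ yᵀa₃ = 2·5 + 9·5 = 55.

55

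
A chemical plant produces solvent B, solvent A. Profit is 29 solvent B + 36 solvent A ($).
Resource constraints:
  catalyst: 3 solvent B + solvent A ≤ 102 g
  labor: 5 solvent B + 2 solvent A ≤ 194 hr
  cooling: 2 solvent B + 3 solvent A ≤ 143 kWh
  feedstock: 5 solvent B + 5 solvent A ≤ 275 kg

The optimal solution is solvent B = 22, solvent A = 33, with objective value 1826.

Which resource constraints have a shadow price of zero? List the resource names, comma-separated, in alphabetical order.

catalyst, labor

catalyst: 99/102 (slack 3)
labor: 176/194 (slack 18)
cooling: 143/143 (binding)
feedstock: 275/275 (binding)
By complementary slackness, a constraint with positive slack has shadow price 0 → catalyst, labor.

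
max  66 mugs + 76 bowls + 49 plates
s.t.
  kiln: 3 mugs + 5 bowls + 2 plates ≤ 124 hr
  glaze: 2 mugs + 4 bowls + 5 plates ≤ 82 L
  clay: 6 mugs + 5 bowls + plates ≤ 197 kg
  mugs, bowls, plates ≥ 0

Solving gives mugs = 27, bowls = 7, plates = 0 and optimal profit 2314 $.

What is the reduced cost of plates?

-4

At the optimum: kiln uses 116 of 124 (slack = 8); glaze uses 82 of 82 (binding); clay uses 197 of 197 (binding).
Slack constraints have shadow price 0 (complementary slackness).
The binding rows give the dual system: 2·y_glaze + 6·y_clay = 66 and 4·y_glaze + 5·y_clay = 76.
This yields shadow prices y_glaze = 9, y_clay = 8.
Reduced cost of plates: c₃ − yᵀa₃ = 49 − (9·5 + 8·1) = 49 − 53 = -4.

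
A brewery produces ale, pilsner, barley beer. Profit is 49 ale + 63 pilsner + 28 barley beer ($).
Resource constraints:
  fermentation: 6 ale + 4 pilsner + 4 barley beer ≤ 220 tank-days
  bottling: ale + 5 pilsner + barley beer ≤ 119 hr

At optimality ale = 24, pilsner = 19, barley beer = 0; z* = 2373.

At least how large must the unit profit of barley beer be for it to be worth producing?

35

Both fermentation and bottling are binding at x*.
Dual feasibility on the basic columns requires 6·y_fermentation + 1·y_bottling = 49, 4·y_fermentation + 5·y_bottling = 63.
This yields shadow prices y_fermentation = 7, y_bottling = 7.
barley beer enters the basis when its profit ≥ yᵀa₃ = 7·4 + 7·1 = 35.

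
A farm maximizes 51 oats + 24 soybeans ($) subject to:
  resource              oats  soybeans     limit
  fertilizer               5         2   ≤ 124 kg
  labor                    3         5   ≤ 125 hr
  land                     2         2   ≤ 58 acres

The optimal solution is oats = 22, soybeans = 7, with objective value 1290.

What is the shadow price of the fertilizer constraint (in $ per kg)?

9

Binding: fertilizer and land. Non-binding: labor (24 unused).
Since labor is not tight, its dual is 0.
Dual feasibility on the basic columns requires 5·y_fertilizer + 2·y_land = 51, 2·y_fertilizer + 2·y_land = 24.
→ y_fertilizer = 9 and y_land = 3.
Shadow price of fertilizer = 9.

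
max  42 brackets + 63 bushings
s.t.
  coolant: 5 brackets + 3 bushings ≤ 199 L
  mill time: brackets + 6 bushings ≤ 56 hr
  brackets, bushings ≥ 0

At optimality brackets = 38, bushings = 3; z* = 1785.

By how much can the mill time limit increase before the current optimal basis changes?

342

Binding constraints: coolant, mill time. The basis is B = [[5,3],[1,6]] with det 27.
Per unit increase in mill time, x* moves by d = (-0.1111, 0.1852).
The basis stays optimal until brackets reaches 0; allowable increase = 342 hr.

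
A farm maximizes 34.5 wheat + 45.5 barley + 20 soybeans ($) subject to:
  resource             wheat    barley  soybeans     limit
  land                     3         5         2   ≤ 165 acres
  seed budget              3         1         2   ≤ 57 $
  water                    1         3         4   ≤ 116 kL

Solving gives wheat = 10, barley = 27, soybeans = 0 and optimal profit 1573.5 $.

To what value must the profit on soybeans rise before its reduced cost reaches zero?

23

At the optimum: land uses 165 of 165 (binding); seed budget uses 57 of 57 (binding); water uses 91 of 116 (slack = 25).
By complementary slackness, y = 0 for the non-binding constraint.
From A_Bᵀ y = c: 3·y_land + 3·y_seed budget = 34.5; 5·y_land + 1·y_seed budget = 45.5.
→ y_land = 8.5 and y_seed budget = 3.
soybeans enters the basis when its profit ≥ yᵀa₃ = 8.5·2 + 3·2 = 23.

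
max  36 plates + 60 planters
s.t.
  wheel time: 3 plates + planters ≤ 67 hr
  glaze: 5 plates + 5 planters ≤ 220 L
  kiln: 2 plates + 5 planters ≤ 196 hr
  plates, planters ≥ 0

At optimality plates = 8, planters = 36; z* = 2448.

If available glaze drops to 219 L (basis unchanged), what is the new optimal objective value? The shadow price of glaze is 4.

2444

Δb = -1, so new z* = 2448 + (4)·(-1) = 2448 − 4 = 2444.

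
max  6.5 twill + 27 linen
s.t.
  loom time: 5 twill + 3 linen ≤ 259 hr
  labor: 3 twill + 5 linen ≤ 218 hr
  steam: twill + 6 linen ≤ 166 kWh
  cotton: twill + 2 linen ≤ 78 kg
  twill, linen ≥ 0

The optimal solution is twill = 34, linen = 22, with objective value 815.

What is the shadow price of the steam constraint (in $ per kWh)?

Binding: steam and cotton. Non-binding: loom time (23 unused), labor (6 unused).
Since loom time, labor are not tight, their duals are 0.
The binding rows give the dual system: 1·y_steam + 1·y_cotton = 6.5 and 6·y_steam + 2·y_cotton = 27.
Solving: y_steam = 3.5, y_cotton = 3.
Shadow price of steam = 3.5.

3.5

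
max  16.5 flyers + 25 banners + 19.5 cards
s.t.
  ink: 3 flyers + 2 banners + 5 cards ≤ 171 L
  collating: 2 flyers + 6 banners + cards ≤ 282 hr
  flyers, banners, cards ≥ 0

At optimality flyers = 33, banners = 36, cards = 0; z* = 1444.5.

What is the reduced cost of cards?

At the optimum: ink uses 171 of 171 (binding); collating uses 282 of 282 (binding).
From A_Bᵀ y = c: 3·y_ink + 2·y_collating = 16.5; 2·y_ink + 6·y_collating = 25.
Solving: y_ink = 3.5, y_collating = 3.
Reduced cost of cards: c₃ − yᵀa₃ = 19.5 − (3.5·5 + 3·1) = 19.5 − 20.5 = -1.

-1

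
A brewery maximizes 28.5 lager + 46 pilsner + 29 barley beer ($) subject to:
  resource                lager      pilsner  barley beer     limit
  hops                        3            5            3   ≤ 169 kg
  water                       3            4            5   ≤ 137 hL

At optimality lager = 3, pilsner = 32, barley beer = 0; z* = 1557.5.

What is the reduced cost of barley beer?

Check each constraint at x*: hops 169/169 (tight); water 137/137 (tight).
Dual feasibility on the basic columns requires 3·y_hops + 3·y_water = 28.5, 5·y_hops + 4·y_water = 46.
This yields shadow prices y_hops = 8, y_water = 1.5.
Reduced cost of barley beer: c₃ − yᵀa₃ = 29 − (8·3 + 1.5·5) = 29 − 31.5 = -2.5.

-2.5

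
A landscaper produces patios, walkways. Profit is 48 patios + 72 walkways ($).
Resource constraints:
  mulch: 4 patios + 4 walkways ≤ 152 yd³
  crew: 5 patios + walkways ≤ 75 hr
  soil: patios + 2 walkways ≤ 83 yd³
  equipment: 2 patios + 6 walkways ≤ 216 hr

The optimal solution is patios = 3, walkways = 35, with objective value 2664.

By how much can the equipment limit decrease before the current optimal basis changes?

Binding constraints: mulch, equipment. The basis is B = [[4,4],[2,6]] with det 16.
Per unit decrease in equipment, x* moves by d = (0.25, -0.25).
The basis stays optimal until crew becomes binding; allowable decrease = 25 hr.

25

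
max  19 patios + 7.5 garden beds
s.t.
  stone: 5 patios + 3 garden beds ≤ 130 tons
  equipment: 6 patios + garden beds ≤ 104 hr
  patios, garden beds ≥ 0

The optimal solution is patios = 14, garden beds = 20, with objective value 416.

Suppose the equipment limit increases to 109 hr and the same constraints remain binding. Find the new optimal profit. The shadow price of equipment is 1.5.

423.5

Δb = 5, so new z* = 416 + (1.5)·(5) = 416 + 7.5 = 423.5.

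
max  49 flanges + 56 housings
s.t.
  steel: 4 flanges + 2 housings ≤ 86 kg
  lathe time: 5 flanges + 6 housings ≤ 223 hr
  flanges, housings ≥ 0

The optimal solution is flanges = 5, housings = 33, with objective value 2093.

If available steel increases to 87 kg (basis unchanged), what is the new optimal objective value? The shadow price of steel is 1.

Δb = 1, so new z* = 2093 + (1)·(1) = 2093 + 1 = 2094.

2094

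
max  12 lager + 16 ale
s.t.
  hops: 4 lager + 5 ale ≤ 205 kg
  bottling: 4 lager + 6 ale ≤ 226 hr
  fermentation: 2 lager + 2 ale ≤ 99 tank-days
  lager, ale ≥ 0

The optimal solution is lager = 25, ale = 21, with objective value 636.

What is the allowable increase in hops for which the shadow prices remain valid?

7

Binding constraints: hops, bottling. The basis is B = [[4,5],[4,6]] with det 4.
Per unit increase in hops, x* moves by d = (1.5, -1).
The basis stays optimal until fermentation becomes binding; allowable increase = 7 kg.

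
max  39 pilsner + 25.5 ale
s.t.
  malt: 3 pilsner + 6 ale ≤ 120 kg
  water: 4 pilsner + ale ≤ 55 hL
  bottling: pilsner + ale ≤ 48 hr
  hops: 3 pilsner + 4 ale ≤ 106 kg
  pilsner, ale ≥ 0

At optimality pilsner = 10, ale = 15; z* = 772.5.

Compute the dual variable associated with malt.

3

At the optimum: malt uses 120 of 120 (binding); water uses 55 of 55 (binding); bottling uses 25 of 48 (slack = 23); hops uses 90 of 106 (slack = 16).
Slack constraints have shadow price 0 (complementary slackness).
From A_Bᵀ y = c: 3·y_malt + 4·y_water = 39; 6·y_malt + 1·y_water = 25.5.
Solving: y_malt = 3, y_water = 7.5.
Shadow price of malt = 3.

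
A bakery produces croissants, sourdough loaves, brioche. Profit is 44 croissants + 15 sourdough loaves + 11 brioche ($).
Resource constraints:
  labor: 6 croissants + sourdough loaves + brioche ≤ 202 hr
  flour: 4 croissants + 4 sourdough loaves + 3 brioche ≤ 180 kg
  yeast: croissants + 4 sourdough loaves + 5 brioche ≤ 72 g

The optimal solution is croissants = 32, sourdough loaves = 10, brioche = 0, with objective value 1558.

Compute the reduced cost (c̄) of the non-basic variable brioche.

Binding: labor and yeast. Non-binding: flour (12 unused).
By complementary slackness, y = 0 for the non-binding constraint.
From A_Bᵀ y = c: 6·y_labor + 1·y_yeast = 44; 1·y_labor + 4·y_yeast = 15.
→ y_labor = 7 and y_yeast = 2.
Reduced cost of brioche: c₃ − yᵀa₃ = 11 − (7·1 + 2·5) = 11 − 17 = -6.

-6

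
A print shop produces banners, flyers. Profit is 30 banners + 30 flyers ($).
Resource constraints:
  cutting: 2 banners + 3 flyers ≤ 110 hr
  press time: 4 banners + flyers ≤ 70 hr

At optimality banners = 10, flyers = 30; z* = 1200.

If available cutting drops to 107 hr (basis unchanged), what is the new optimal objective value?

1173

Check each constraint at x*: cutting 110/110 (tight); press time 70/70 (tight).
Dual feasibility on the basic columns requires 2·y_cutting + 4·y_press time = 30, 3·y_cutting + 1·y_press time = 30.
This yields shadow prices y_cutting = 9, y_press time = 3.
Δz = y_cutting·Δb = 9 × (-3) = -27, so new z* = 1200 − 27 = 1173.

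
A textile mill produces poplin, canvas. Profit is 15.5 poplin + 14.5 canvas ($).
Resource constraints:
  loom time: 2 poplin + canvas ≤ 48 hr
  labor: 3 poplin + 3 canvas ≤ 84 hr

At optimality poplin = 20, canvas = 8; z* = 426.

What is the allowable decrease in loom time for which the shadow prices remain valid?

20

Binding constraints: loom time, labor. The basis is B = [[2,1],[3,3]] with det 3.
Per unit decrease in loom time, x* moves by d = (-1, 1).
The basis stays optimal until poplin reaches 0; allowable decrease = 20 hr.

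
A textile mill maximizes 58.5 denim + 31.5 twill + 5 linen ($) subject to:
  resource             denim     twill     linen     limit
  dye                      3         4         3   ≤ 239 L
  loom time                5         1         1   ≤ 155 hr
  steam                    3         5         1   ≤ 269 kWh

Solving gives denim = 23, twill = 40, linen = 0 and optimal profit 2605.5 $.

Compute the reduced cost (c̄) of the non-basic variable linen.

At the optimum: dye uses 229 of 239 (slack = 10); loom time uses 155 of 155 (binding); steam uses 269 of 269 (binding).
Since dye is not tight, its dual is 0.
The binding rows give the dual system: 5·y_loom time + 3·y_steam = 58.5 and 1·y_loom time + 5·y_steam = 31.5.
→ y_loom time = 9 and y_steam = 4.5.
Reduced cost of linen: c₃ − yᵀa₃ = 5 − (9·1 + 4.5·1) = 5 − 13.5 = -8.5.

-8.5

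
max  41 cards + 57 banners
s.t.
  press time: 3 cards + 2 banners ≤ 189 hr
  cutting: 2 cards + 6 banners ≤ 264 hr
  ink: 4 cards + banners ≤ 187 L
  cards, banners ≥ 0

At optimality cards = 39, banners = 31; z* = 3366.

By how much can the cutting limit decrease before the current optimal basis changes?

170.5

Binding constraints: cutting, ink. The basis is B = [[2,6],[4,1]] with det -22.
Per unit decrease in cutting, x* moves by d = (0.0455, -0.1818).
The basis stays optimal until banners reaches 0; allowable decrease = 170.5 hr.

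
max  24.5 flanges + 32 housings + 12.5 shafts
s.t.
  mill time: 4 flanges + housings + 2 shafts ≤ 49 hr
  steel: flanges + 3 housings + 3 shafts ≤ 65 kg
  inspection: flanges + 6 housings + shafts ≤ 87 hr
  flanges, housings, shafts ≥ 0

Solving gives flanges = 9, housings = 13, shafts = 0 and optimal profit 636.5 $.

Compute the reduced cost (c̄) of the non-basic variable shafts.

Check each constraint at x*: mill time 49/49 (tight); steel 48/65 (slack 17); inspection 87/87 (tight).
Since steel is not tight, its dual is 0.
The binding rows give the dual system: 4·y_mill time + 1·y_inspection = 24.5 and 1·y_mill time + 6·y_inspection = 32.
This yields shadow prices y_mill time = 5, y_inspection = 4.5.
Reduced cost of shafts: c₃ − yᵀa₃ = 12.5 − (5·2 + 4.5·1) = 12.5 − 14.5 = -2.

-2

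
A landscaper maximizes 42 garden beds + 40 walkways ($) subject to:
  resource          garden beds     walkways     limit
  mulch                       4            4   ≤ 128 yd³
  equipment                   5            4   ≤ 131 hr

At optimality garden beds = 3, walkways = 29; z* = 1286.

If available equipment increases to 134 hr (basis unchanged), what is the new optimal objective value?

Check each constraint at x*: mulch 128/128 (tight); equipment 131/131 (tight).
The binding rows give the dual system: 4·y_mulch + 5·y_equipment = 42 and 4·y_mulch + 4·y_equipment = 40.
→ y_mulch = 8 and y_equipment = 2.
Δz = y_equipment·Δb = 2 × (3) = 6, so new z* = 1286 + 6 = 1292.

1292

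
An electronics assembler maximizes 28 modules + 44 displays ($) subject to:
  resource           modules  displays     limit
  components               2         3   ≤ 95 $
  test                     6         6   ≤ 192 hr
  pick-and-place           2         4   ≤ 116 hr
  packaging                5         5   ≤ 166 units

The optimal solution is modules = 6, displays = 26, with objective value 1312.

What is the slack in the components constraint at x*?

components used = 2·6 + 3·26 = 90; slack = 95 − 90 = 5.

5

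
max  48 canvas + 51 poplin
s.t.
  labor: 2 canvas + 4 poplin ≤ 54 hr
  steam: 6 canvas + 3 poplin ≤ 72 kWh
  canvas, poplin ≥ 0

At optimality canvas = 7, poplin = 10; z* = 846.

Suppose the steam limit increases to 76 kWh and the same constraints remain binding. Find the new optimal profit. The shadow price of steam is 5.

866

Δb = 4, so new z* = 846 + (5)·(4) = 846 + 20 = 866.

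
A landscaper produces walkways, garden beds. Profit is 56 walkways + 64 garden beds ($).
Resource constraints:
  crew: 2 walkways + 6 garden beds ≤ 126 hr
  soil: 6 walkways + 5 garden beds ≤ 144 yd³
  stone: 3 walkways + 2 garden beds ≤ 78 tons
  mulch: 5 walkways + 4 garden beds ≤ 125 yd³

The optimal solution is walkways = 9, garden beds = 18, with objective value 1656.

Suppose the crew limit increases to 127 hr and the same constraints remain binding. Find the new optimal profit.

Check each constraint at x*: crew 126/126 (tight); soil 144/144 (tight); stone 63/78 (slack 15); mulch 117/125 (slack 8).
By complementary slackness, y = 0 for the non-binding constraints.
From A_Bᵀ y = c: 2·y_crew + 6·y_soil = 56; 6·y_crew + 5·y_soil = 64.
This yields shadow prices y_crew = 4, y_soil = 8.
Δz = y_crew·Δb = 4 × (1) = 4, so new z* = 1656 + 4 = 1660.

1660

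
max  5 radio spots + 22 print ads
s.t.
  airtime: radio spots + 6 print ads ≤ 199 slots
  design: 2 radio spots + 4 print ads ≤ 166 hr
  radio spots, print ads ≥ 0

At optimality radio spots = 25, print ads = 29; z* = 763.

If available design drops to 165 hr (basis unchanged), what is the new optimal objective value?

Check each constraint at x*: airtime 199/199 (tight); design 166/166 (tight).
Dual feasibility on the basic columns requires 1·y_airtime + 2·y_design = 5, 6·y_airtime + 4·y_design = 22.
This yields shadow prices y_airtime = 3, y_design = 1.
Δz = y_design·Δb = 1 × (-1) = -1, so new z* = 763 − 1 = 762.

762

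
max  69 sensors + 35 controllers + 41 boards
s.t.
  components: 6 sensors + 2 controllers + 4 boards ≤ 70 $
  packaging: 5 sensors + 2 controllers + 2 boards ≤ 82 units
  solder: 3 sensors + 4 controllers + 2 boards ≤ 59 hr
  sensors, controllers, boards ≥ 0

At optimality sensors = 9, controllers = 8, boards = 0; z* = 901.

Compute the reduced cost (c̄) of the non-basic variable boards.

-5

Check each constraint at x*: components 70/70 (tight); packaging 61/82 (slack 21); solder 59/59 (tight).
By complementary slackness, y = 0 for the non-binding constraint.
The binding rows give the dual system: 6·y_components + 3·y_solder = 69 and 2·y_components + 4·y_solder = 35.
Solving: y_components = 9.5, y_solder = 4.
Reduced cost of boards: c₃ − yᵀa₃ = 41 − (9.5·4 + 4·2) = 41 − 46 = -5.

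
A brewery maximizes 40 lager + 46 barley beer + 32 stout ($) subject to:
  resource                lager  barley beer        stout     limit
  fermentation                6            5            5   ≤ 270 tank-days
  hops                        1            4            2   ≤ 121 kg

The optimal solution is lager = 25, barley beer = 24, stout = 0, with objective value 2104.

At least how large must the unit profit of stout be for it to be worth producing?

38

Both fermentation and hops are binding at x*.
The binding rows give the dual system: 6·y_fermentation + 1·y_hops = 40 and 5·y_fermentation + 4·y_hops = 46.
Solving: y_fermentation = 6, y_hops = 4.
stout enters the basis when its profit ≥ yᵀa₃ = 6·5 + 4·2 = 38.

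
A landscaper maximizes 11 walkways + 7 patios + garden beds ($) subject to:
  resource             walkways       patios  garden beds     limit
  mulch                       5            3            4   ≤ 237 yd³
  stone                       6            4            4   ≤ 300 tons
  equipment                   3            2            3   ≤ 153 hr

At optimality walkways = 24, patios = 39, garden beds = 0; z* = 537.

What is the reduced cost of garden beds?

-7

Check each constraint at x*: mulch 237/237 (tight); stone 300/300 (tight); equipment 150/153 (slack 3).
Slack constraints have shadow price 0 (complementary slackness).
Dual feasibility on the basic columns requires 5·y_mulch + 6·y_stone = 11, 3·y_mulch + 4·y_stone = 7.
→ y_mulch = 1 and y_stone = 1.
Reduced cost of garden beds: c₃ − yᵀa₃ = 1 − (1·4 + 1·4) = 1 − 8 = -7.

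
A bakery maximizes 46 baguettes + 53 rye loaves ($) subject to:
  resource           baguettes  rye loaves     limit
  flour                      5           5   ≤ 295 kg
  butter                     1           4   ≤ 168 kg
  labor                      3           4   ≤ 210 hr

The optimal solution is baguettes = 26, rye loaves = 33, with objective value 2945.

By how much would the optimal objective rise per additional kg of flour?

5

Binding: flour and labor. Non-binding: butter (10 unused).
Slack constraints have shadow price 0 (complementary slackness).
From A_Bᵀ y = c: 5·y_flour + 3·y_labor = 46; 5·y_flour + 4·y_labor = 53.
→ y_flour = 5 and y_labor = 7.
Shadow price of flour = 5.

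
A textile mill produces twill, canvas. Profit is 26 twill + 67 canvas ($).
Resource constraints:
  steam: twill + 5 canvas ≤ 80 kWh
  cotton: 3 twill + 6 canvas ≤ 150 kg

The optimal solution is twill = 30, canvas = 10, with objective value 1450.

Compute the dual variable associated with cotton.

Both steam and cotton are binding at x*.
From A_Bᵀ y = c: 1·y_steam + 3·y_cotton = 26; 5·y_steam + 6·y_cotton = 67.
→ y_steam = 5 and y_cotton = 7.
Shadow price of cotton = 7.

7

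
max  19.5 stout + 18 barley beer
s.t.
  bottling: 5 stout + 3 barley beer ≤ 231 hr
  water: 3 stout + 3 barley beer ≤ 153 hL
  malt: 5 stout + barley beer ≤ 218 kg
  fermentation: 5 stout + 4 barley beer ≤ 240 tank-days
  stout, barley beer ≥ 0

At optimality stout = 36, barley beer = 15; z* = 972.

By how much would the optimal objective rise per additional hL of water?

Binding: water and fermentation. Non-binding: bottling (6 unused), malt (23 unused).
Since bottling, malt are not tight, their duals are 0.
From A_Bᵀ y = c: 3·y_water + 5·y_fermentation = 19.5; 3·y_water + 4·y_fermentation = 18.
→ y_water = 4 and y_fermentation = 1.5.
Shadow price of water = 4.

4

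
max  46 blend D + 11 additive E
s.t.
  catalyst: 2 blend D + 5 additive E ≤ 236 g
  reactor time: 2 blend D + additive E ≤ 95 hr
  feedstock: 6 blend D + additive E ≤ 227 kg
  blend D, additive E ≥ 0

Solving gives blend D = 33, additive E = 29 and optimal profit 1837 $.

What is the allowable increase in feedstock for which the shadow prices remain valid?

Binding constraints: reactor time, feedstock. The basis is B = [[2,1],[6,1]] with det -4.
Per unit increase in feedstock, x* moves by d = (0.25, -0.5).
The basis stays optimal until additive E reaches 0; allowable increase = 58 kg.

58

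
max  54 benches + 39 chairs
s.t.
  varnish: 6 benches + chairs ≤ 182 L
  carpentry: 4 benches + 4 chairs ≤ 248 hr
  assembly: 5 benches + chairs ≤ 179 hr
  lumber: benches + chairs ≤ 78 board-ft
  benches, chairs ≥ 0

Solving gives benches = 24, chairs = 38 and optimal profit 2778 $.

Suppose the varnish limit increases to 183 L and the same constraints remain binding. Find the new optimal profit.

2781

Check each constraint at x*: varnish 182/182 (tight); carpentry 248/248 (tight); assembly 158/179 (slack 21); lumber 62/78 (slack 16).
By complementary slackness, y = 0 for the non-binding constraints.
From A_Bᵀ y = c: 6·y_varnish + 4·y_carpentry = 54; 1·y_varnish + 4·y_carpentry = 39.
This yields shadow prices y_varnish = 3, y_carpentry = 9.
Δz = y_varnish·Δb = 3 × (1) = 3, so new z* = 2778 + 3 = 2781.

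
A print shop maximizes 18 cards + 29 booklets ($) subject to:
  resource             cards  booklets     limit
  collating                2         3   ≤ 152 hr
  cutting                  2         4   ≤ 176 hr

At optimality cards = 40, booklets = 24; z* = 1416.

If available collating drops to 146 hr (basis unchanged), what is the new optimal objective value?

1374

Check each constraint at x*: collating 152/152 (tight); cutting 176/176 (tight).
Dual feasibility on the basic columns requires 2·y_collating + 2·y_cutting = 18, 3·y_collating + 4·y_cutting = 29.
This yields shadow prices y_collating = 7, y_cutting = 2.
Δz = y_collating·Δb = 7 × (-6) = -42, so new z* = 1416 − 42 = 1374.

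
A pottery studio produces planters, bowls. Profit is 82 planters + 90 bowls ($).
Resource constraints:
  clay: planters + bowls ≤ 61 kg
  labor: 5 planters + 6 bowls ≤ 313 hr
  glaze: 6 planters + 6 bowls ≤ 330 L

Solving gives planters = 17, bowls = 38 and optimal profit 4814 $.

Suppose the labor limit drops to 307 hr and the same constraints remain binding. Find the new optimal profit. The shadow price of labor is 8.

Δb = -6, so new z* = 4814 + (8)·(-6) = 4814 − 48 = 4766.

4766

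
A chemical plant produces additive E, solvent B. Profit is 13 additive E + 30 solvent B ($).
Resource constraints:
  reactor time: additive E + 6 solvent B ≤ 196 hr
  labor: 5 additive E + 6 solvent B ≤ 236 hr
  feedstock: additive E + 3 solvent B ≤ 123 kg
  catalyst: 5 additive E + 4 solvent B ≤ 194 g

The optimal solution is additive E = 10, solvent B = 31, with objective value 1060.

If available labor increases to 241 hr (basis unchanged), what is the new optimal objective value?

1070

Check each constraint at x*: reactor time 196/196 (tight); labor 236/236 (tight); feedstock 103/123 (slack 20); catalyst 174/194 (slack 20).
Slack constraints have shadow price 0 (complementary slackness).
From A_Bᵀ y = c: 1·y_reactor time + 5·y_labor = 13; 6·y_reactor time + 6·y_labor = 30.
Solving: y_reactor time = 3, y_labor = 2.
Δz = y_labor·Δb = 2 × (5) = 10, so new z* = 1060 + 10 = 1070.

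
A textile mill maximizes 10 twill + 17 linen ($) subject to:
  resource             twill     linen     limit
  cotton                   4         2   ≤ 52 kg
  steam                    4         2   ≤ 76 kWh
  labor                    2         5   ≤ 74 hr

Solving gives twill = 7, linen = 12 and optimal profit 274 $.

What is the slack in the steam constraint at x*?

24

steam used = 4·7 + 2·12 = 52; slack = 76 − 52 = 24.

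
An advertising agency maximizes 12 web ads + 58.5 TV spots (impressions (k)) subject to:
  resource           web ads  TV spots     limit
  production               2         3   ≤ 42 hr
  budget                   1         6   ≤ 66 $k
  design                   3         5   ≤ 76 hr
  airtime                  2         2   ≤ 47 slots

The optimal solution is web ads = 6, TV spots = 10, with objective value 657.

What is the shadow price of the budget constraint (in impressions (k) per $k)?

9

Binding: production and budget. Non-binding: design (8 unused), airtime (15 unused).
Slack constraints have shadow price 0 (complementary slackness).
Dual feasibility on the basic columns requires 2·y_production + 1·y_budget = 12, 3·y_production + 6·y_budget = 58.5.
→ y_production = 1.5 and y_budget = 9.
Shadow price of budget = 9.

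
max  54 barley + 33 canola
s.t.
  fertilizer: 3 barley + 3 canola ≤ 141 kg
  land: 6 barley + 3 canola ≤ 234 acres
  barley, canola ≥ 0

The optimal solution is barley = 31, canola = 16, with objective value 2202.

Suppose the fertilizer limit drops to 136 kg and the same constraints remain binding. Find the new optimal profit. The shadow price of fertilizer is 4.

Δb = -5, so new z* = 2202 + (4)·(-5) = 2202 − 20 = 2182.

2182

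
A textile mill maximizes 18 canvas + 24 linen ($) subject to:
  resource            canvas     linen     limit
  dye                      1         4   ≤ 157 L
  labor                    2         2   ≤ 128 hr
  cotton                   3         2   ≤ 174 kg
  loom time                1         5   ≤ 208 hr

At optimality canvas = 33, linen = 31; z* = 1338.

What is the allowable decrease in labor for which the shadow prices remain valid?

Binding constraints: dye, labor. The basis is B = [[1,4],[2,2]] with det -6.
Per unit decrease in labor, x* moves by d = (-0.6667, 0.1667).
The basis stays optimal until canvas reaches 0; allowable decrease = 49.5 hr.

49.5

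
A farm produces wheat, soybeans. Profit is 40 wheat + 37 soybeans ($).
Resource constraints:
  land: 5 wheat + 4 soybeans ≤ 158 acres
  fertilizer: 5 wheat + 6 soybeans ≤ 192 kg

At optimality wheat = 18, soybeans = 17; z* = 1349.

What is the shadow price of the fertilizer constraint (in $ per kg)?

2.5

Both land and fertilizer are binding at x*.
From A_Bᵀ y = c: 5·y_land + 5·y_fertilizer = 40; 4·y_land + 6·y_fertilizer = 37.
Solving: y_land = 5.5, y_fertilizer = 2.5.
Shadow price of fertilizer = 2.5.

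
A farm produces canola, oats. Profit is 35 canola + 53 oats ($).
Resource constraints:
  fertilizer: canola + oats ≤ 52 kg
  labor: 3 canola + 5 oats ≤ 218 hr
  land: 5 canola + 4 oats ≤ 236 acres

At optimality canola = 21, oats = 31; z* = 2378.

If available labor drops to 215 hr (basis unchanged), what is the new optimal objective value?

2351

At the optimum: fertilizer uses 52 of 52 (binding); labor uses 218 of 218 (binding); land uses 229 of 236 (slack = 7).
Since land is not tight, its dual is 0.
From A_Bᵀ y = c: 1·y_fertilizer + 3·y_labor = 35; 1·y_fertilizer + 5·y_labor = 53.
→ y_fertilizer = 8 and y_labor = 9.
Δz = y_labor·Δb = 9 × (-3) = -27, so new z* = 2378 − 27 = 2351.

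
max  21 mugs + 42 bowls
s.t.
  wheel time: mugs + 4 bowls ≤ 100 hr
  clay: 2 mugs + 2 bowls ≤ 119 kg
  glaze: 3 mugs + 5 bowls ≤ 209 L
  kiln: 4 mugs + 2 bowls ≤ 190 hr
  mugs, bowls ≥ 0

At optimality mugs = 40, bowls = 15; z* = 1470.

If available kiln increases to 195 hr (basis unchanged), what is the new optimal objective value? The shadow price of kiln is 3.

Δb = 5, so new z* = 1470 + (3)·(5) = 1470 + 15 = 1485.

1485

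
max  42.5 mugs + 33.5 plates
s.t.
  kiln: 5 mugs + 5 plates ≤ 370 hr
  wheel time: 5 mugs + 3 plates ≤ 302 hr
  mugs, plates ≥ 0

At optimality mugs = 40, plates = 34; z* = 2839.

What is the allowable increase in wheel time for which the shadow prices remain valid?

68

Binding constraints: kiln, wheel time. The basis is B = [[5,5],[5,3]] with det -10.
Per unit increase in wheel time, x* moves by d = (0.5, -0.5).
The basis stays optimal until plates reaches 0; allowable increase = 68 hr.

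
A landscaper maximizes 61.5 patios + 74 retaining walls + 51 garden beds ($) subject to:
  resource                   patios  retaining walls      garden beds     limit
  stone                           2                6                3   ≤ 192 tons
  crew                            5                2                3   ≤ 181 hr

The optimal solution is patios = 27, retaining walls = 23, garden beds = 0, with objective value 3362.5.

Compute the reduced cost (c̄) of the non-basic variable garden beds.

-3

Check each constraint at x*: stone 192/192 (tight); crew 181/181 (tight).
The binding rows give the dual system: 2·y_stone + 5·y_crew = 61.5 and 6·y_stone + 2·y_crew = 74.
This yields shadow prices y_stone = 9.5, y_crew = 8.5.
Reduced cost of garden beds: c₃ − yᵀa₃ = 51 − (9.5·3 + 8.5·3) = 51 − 54 = -3.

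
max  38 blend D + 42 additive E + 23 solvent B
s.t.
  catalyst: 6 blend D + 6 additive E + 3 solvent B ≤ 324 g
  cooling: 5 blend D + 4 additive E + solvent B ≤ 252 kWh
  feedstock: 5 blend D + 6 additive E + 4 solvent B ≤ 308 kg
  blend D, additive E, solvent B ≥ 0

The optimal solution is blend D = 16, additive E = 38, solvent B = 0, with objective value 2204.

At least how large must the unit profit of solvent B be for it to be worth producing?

25

Check each constraint at x*: catalyst 324/324 (tight); cooling 232/252 (slack 20); feedstock 308/308 (tight).
Since cooling is not tight, its dual is 0.
From A_Bᵀ y = c: 6·y_catalyst + 5·y_feedstock = 38; 6·y_catalyst + 6·y_feedstock = 42.
→ y_catalyst = 3 and y_feedstock = 4.
solvent B enters the basis when its profit ≥ yᵀa₃ = 3·3 + 4·4 = 25.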